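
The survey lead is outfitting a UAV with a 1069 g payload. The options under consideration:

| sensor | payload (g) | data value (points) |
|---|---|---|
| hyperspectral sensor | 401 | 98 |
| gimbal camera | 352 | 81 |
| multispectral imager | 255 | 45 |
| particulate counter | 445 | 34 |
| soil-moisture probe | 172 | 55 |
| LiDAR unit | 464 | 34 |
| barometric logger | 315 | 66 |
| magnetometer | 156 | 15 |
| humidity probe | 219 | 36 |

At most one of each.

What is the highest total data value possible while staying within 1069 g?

Density check — soil-moisture probe 0.32, hyperspectral sensor 0.24, gimbal camera 0.23, barometric logger 0.21 are the best per g.
The ratio heuristic lands on hyperspectral sensor + gimbal camera + soil-moisture probe (234) but leaves 144 g idle.
Dropping soil-moisture probe frees 172 g; slotting in barometric logger (315 g) lifts the total to 245 at 1068 g.

245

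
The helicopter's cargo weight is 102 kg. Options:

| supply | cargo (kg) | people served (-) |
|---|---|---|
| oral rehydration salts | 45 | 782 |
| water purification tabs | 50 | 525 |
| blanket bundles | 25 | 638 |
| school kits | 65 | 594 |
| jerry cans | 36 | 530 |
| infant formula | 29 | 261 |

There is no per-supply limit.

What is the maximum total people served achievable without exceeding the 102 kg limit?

By people served per kg: blanket bundles 25.52, oral rehydration salts 17.38, jerry cans 14.72 lead.
Taking 4×blanket bundles: 100 kg used, 2552 in people served.

2552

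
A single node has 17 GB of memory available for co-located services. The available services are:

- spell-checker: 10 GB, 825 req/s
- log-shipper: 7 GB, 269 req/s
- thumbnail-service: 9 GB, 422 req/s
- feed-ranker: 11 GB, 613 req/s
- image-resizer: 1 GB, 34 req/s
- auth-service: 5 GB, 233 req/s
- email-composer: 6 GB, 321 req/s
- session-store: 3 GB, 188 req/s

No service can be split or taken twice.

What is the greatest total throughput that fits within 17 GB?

1180

A density-first pass picks spell-checker + image-resizer + session-store — 1047 at 14 GB.
Dropping session-store frees 3 GB; slotting in email-composer (6 GB) lifts the total to 1180 at 17 GB.
An exhaustive check of the 256 subsets confirms 1180.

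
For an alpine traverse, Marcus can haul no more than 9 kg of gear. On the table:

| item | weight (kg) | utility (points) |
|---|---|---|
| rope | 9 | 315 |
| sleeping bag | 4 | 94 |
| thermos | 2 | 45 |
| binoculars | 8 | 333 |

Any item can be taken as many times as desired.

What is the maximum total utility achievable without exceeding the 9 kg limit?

333

Taking binoculars: 8 kg used, 333 in utility.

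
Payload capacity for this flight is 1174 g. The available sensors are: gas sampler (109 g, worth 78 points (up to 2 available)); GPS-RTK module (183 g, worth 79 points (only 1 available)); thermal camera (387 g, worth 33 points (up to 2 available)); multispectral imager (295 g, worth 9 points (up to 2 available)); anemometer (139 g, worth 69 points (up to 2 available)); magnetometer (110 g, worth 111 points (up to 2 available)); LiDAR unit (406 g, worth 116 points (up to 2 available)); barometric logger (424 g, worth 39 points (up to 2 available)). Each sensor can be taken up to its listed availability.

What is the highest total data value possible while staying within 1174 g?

642

A density-first pass picks 2×gas sampler + GPS-RTK module + 2×anemometer + 2×magnetometer — 595 at 899 g.
Replace anemometer with LiDAR unit: the trade gains 47 net, giving 642 at 1166 g.
Every other selection either busts 1174 g or exceeds an availability limit or fails to beat 642.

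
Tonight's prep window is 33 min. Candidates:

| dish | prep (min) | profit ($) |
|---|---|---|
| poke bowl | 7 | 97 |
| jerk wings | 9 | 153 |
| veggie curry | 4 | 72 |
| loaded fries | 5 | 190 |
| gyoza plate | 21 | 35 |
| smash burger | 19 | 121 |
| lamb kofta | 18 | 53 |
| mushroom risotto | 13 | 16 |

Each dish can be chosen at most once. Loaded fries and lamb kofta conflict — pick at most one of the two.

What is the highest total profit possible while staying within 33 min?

512

Poke bowl + jerk wings + veggie curry + loaded fries uses 25 of the 33 min and totals 512.
No other feasible combination exceeds 512.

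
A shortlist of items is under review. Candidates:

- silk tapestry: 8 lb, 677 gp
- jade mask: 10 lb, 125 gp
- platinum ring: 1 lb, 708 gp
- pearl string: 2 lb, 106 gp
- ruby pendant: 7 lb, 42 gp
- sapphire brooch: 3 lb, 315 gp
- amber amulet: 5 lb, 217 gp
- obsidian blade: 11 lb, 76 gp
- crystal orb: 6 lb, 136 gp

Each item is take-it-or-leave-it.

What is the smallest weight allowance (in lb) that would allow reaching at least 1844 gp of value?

Need the lightest bundle worth ≥ 1844.
silk tapestry + platinum ring + sapphire brooch + amber amulet: 1917 value at 17 lb.
Below 17 lb the best achievable stays under 1844.

17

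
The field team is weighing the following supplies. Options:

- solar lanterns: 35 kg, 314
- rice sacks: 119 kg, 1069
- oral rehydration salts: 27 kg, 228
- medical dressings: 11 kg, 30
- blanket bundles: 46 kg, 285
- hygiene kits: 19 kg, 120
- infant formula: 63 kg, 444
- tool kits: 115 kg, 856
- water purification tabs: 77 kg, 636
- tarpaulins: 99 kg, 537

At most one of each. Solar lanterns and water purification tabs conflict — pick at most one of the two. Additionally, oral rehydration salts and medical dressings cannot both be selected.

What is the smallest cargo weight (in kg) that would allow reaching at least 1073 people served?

130

Need the lightest bundle worth ≥ 1073.
Taking rice sacks + medical dressings gives 1099 (≥ 1073) for 130 kg.
Below 130 kg the best achievable stays under 1073.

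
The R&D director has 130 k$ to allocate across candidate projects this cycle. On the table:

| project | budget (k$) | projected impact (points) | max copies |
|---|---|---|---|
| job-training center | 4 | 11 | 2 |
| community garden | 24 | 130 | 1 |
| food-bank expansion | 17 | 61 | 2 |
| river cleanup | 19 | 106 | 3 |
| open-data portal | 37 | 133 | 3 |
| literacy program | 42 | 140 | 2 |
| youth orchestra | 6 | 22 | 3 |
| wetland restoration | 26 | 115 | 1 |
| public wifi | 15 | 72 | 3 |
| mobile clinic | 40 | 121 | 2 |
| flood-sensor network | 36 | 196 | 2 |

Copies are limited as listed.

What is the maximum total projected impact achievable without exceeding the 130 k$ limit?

710

By projected impact per k$: river cleanup 5.58, flood-sensor network 5.44, community garden 5.42, public wifi 4.80 lead.
3×river cleanup + 2×flood-sensor network uses 129 of the 130 k$ and totals 710.
Nothing else within 130 k$ beats 710.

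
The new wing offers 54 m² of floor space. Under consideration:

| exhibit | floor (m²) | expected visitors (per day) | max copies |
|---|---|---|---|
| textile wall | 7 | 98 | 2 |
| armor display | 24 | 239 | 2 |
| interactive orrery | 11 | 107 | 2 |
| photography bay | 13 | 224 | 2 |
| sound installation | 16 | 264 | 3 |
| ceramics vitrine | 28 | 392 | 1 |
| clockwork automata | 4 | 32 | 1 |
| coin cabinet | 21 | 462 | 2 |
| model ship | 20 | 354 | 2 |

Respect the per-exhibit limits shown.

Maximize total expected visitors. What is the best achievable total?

The ratio ordering already packs tightly: textile wall + clockwork automata + 2×coin cabinet, 53 m², 1054.
The spare 1 m² is too small for any remaining exhibit, and no exchange beats 1054.

1054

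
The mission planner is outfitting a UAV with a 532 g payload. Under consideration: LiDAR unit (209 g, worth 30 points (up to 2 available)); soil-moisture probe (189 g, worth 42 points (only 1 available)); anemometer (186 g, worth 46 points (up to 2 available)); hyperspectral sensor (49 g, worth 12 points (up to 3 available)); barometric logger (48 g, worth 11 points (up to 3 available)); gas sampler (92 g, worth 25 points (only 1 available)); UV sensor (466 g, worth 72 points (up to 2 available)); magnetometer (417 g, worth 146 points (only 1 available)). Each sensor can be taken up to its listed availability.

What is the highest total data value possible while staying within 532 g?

171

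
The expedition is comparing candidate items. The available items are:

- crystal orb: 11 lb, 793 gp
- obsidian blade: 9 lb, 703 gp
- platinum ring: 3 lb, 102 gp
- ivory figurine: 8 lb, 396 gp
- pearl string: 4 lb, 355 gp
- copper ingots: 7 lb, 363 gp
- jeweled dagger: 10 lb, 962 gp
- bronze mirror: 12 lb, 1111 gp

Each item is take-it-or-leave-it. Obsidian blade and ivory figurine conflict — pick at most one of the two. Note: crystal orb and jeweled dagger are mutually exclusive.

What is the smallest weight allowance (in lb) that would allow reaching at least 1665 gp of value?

19

Look for the lowest-weight combination reaching 1665.
Taking obsidian blade + jeweled dagger gives 1665 (≥ 1665) for 19 lb.
No combination under 19 lb hits 1665.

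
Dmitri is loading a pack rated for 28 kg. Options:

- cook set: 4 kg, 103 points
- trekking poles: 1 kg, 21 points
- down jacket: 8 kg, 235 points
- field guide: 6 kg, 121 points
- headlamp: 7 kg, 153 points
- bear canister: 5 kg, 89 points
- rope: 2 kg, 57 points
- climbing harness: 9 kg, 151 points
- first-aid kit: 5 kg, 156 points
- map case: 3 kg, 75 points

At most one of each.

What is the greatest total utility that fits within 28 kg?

A density-first pass picks cook set + trekking poles + down jacket + bear canister + rope + first-aid kit + map case — 736 at 28 kg.
Dropping trekking poles and bear canister frees 6 kg; slotting in field guide (6 kg) lifts the total to 747 at 28 kg.
Every other selection either busts 28 kg or fails to beat 747.

747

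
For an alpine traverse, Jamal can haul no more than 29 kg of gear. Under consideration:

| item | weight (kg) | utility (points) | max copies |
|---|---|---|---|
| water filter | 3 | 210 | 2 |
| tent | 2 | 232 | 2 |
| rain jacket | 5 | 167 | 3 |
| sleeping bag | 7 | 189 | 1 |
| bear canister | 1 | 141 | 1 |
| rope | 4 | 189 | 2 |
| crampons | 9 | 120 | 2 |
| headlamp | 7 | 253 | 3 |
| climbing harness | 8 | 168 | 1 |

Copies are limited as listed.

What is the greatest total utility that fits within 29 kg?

1737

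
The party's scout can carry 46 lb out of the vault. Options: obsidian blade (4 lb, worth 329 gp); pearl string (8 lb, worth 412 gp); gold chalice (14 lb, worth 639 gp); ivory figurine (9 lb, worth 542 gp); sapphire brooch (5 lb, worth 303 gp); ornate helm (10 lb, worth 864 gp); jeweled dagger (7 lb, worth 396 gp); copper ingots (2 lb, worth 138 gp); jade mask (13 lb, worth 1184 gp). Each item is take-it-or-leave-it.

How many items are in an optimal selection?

The maximum value within 46 lb is 3469.
For example obsidian blade + pearl string + ivory figurine + ornate helm + copper ingots + jade mask achieves it, using 46 lb.
Every optimal selection uses 6 items.

6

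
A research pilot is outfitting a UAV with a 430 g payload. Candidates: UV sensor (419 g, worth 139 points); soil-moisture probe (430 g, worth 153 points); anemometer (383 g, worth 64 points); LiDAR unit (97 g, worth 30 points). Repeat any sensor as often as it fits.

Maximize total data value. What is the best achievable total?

153

Density check — soil-moisture probe 0.36, UV sensor 0.33, LiDAR unit 0.31 are the best per g.
Soil-moisture probe uses 430 of the 430 g and totals 153.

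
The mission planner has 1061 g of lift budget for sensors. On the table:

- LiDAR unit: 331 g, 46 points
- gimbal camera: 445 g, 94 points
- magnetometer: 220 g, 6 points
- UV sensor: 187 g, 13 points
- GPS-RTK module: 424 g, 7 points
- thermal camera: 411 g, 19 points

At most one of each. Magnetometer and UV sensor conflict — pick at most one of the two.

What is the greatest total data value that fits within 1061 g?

The ratio ordering already packs tightly: LiDAR unit + gimbal camera + UV sensor, 963 g, 153.
Runner-up LiDAR unit + gimbal camera + magnetometer tops out at 146.

153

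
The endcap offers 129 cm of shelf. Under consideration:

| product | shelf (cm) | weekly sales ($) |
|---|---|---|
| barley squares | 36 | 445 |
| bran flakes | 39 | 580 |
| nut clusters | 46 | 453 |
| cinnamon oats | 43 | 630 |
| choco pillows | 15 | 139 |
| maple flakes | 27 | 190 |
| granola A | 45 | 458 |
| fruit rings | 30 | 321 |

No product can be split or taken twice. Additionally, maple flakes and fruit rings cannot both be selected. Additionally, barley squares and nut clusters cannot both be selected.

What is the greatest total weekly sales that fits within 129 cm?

1670

A density-first pass picks barley squares + bran flakes + cinnamon oats — 1655 at 118 cm.
The 36 cm tied up in barley squares is better spent on choco pillows + fruit rings — total rises to 1670 (127 cm).
Runner-up bran flakes + cinnamon oats + granola A tops out at 1668.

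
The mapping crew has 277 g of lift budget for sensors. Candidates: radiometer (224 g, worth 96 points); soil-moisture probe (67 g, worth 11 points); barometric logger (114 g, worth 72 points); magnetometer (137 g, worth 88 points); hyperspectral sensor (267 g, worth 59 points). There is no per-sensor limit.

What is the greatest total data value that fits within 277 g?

176

Density check — magnetometer 0.64, barometric logger 0.63, radiometer 0.43 are the best per g.
Taking 2×magnetometer: 274 g used, 176 in data value.
That's the maximum — no swap from here does better than 176.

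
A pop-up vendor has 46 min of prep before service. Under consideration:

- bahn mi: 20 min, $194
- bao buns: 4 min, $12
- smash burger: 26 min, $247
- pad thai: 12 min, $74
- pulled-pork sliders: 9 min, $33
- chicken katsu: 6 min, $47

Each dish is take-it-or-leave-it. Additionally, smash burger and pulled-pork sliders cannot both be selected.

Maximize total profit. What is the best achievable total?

441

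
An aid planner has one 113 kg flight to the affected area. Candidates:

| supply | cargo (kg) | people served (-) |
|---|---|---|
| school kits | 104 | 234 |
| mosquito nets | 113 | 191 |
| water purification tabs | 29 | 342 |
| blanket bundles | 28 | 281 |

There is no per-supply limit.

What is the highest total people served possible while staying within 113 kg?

Taking the top-ratio supplies first gives 3×water purification tabs for 1026 (87 kg).
Dropping 2×water purification tabs frees 58 kg; slotting in 3×blanket bundles (84 kg) lifts the total to 1185 at 113 kg.
Every other selection either busts 113 kg or fails to beat 1185.

1185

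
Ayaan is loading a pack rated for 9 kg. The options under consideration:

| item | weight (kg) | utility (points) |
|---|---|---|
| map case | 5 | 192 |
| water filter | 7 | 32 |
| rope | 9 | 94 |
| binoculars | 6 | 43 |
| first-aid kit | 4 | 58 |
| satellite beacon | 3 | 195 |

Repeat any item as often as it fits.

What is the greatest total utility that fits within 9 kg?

585

Ranking by ratio (utility/kg): satellite beacon 65.00, map case 38.40, first-aid kit 14.50, rope 10.44.
3×satellite beacon uses 9 of the 9 kg and totals 585.
Nothing else within 9 kg beats 585.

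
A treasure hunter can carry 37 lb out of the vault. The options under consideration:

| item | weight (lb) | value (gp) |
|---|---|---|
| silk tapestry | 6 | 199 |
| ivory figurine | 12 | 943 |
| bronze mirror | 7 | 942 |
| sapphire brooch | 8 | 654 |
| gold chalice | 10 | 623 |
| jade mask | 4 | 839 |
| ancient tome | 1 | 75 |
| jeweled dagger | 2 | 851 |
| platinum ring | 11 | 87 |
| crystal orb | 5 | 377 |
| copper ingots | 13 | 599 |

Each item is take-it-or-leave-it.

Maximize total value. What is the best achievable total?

By value per lb: jeweled dagger 425.50, jade mask 209.75, bronze mirror 134.57, sapphire brooch 81.75 lead.
Greedy by ratio would take ivory figurine + bronze mirror + sapphire brooch + jade mask + ancient tome + jeweled dagger: 34 lb used, total 4304.
Replace ivory figurine with gold chalice + crystal orb: the trade gains 57 net, giving 4361 at 37 lb.
The closest alternative, ivory figurine + bronze mirror + sapphire brooch + jade mask + ancient tome + jeweled dagger, reaches only 4304.

4361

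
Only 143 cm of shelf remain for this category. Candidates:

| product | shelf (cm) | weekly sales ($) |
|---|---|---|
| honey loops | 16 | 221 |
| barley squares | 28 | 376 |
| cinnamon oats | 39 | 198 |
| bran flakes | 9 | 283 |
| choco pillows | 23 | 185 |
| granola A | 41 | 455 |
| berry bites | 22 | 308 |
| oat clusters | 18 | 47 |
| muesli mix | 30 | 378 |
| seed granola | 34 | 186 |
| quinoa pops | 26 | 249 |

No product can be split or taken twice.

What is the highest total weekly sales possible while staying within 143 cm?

1892

Greedy by ratio would take honey loops + barley squares + bran flakes + berry bites + muesli mix + quinoa pops: 131 cm used, total 1815.
The 30 cm tied up in muesli mix is better spent on granola A — total rises to 1892 (142 cm).
An exhaustive check of the 2048 subsets confirms 1892.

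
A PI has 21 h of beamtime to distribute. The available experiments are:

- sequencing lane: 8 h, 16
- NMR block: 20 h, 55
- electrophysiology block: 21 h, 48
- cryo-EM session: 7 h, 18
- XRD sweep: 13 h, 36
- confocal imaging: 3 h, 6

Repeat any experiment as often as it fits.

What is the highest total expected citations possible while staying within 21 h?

A density-first pass picks cryo-EM session + XRD sweep — 54 at 20 h.
Replace cryo-EM session and XRD sweep with NMR block: the trade gains 1 net, giving 55 at 20 h.
Nothing else within 21 h beats 55.

55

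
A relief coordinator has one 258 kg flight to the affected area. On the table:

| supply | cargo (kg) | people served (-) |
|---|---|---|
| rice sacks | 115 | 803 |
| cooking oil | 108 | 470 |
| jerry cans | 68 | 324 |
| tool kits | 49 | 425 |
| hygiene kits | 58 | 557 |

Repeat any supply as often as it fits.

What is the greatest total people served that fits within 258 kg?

2257

The ratio heuristic lands on 4×hygiene kits (2228) but leaves 26 kg idle.
Dropping 3×hygiene kits frees 174 kg; slotting in 4×tool kits (196 kg) lifts the total to 2257 at 254 kg.
That's the maximum — no swap from here does better than 2257.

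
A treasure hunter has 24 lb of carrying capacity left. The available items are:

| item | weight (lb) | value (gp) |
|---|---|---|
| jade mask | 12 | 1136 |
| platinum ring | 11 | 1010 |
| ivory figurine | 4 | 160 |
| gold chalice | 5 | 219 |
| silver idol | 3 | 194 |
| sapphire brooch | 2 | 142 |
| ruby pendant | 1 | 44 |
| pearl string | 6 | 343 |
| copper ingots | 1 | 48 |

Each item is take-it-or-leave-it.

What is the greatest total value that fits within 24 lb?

Jade mask + platinum ring + copper ingots uses 24 of the 24 lb and totals 2194.

2194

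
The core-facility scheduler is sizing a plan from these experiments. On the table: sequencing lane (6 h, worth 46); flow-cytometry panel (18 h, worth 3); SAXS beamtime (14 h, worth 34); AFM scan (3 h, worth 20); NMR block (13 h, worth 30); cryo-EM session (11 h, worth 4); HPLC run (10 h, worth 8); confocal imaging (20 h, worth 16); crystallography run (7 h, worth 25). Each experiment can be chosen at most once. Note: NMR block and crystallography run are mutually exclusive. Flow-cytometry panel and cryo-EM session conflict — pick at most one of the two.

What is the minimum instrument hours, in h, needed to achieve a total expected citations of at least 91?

16

Look for the lowest-instrument combination reaching 91.
sequencing lane + AFM scan + crystallography run reaches 91 using 16 h.
Any bundle with less than 16 h falls short of 91.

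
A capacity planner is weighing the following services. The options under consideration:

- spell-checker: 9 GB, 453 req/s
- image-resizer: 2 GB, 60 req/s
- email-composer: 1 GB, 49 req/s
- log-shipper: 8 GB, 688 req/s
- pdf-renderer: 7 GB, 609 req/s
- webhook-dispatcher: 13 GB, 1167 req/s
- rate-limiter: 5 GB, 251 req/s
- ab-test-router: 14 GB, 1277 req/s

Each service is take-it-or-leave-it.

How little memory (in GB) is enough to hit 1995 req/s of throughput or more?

Need the lightest bundle worth ≥ 1995.
email-composer + log-shipper + ab-test-router reaches 2014 using 23 GB.
No combination under 23 GB hits 1995.

23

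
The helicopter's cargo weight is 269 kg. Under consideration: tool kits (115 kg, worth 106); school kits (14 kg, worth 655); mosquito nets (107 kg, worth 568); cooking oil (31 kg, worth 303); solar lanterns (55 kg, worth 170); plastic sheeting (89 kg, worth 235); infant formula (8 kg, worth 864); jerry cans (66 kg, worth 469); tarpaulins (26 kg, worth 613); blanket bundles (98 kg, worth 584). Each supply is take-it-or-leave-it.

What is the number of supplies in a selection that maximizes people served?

Optimal total is 3488.
One optimal bundle: school kits + cooking oil + infant formula + jerry cans + tarpaulins + blanket bundles (243 kg).
Every optimal selection uses 6 supplies.

6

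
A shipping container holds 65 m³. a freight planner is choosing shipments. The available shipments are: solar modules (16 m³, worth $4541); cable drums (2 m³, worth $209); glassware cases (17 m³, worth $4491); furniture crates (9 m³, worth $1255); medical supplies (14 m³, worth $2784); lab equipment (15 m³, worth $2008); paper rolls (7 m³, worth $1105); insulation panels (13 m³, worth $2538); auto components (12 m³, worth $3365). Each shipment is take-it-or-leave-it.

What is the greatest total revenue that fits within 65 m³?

16040

Taking the top-ratio shipments first gives solar modules + cable drums + glassware cases + medical supplies + auto components for 15390 (61 m³).
Dropping cable drums and medical supplies frees 16 m³; slotting in paper rolls + insulation panels (20 m³) lifts the total to 16040 at 65 m³.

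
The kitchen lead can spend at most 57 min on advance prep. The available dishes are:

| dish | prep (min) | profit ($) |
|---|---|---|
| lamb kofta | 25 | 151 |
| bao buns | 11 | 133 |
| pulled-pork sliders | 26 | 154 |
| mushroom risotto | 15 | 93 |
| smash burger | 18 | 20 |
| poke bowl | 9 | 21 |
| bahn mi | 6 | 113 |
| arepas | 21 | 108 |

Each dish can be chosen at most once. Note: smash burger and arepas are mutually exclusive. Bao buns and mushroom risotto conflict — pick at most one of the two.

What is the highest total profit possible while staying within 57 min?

421

Ranking by ratio (profit/min): bahn mi 18.83, bao buns 12.09, mushroom risotto 6.20, lamb kofta 6.04.
Taking bao buns + pulled-pork sliders + poke bowl + bahn mi: 52 min used, 421 in profit.
An exhaustive check of the 256 subsets confirms 421.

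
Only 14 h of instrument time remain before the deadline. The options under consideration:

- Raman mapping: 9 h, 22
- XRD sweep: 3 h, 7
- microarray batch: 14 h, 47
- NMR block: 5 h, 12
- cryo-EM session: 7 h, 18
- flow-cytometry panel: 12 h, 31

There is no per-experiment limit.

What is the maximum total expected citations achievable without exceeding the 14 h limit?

Best packing: microarray batch — 14 h, 47 total.
Every other selection either busts 14 h or fails to beat 47.

47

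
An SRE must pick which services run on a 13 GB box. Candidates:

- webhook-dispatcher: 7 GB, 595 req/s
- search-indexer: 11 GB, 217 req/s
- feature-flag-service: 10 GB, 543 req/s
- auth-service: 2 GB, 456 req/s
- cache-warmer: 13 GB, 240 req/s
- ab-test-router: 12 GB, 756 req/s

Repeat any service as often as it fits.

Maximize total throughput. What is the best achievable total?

2736

The ratio ordering already packs tightly: 6×auth-service, 12 GB, 2736.
Every other selection either busts 13 GB or fails to beat 2736.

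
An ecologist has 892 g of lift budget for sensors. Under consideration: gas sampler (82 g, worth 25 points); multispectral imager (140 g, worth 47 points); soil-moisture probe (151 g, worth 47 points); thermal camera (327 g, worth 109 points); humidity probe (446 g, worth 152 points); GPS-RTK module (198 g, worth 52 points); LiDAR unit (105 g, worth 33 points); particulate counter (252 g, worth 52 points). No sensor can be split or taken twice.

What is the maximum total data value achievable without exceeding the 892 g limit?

294

Density check — humidity probe 0.34, multispectral imager 0.34, thermal camera 0.33 are the best per g.
The ratio heuristic lands on multispectral imager + soil-moisture probe + humidity probe + LiDAR unit (279) but leaves 50 g idle.
Dropping multispectral imager and soil-moisture probe frees 291 g; slotting in thermal camera (327 g) lifts the total to 294 at 878 g.
Every other selection either busts 892 g or fails to beat 294.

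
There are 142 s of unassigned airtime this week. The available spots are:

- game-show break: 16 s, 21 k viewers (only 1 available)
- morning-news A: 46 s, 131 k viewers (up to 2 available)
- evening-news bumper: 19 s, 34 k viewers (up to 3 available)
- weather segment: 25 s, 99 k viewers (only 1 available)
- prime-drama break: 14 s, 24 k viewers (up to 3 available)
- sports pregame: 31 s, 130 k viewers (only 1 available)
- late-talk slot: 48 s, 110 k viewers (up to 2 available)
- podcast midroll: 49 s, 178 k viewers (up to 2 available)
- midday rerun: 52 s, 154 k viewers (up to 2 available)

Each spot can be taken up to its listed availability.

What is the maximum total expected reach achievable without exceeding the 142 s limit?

By expected reach per s: sports pregame 4.19, weather segment 3.96, podcast midroll 3.63, midday rerun 2.96 lead.
Greedy by ratio would take evening-news bumper + weather segment + prime-drama break + sports pregame + podcast midroll: 138 s used, total 465.
Replace prime-drama break and sports pregame with podcast midroll: the trade gains 24 net, giving 489 at 142 s.
That's the maximum — no swap from here does better than 489.

489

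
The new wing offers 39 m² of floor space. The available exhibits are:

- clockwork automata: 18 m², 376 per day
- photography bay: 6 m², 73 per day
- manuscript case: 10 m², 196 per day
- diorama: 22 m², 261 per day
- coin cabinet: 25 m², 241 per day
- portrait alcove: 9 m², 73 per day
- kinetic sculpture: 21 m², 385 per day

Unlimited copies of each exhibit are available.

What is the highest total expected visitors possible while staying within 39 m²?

Taking the top-ratio exhibits first gives 2×clockwork automata for 752 (36 m²).
Dropping clockwork automata frees 18 m²; slotting in 2×manuscript case (20 m²) lifts the total to 768 at 38 m².
Every other selection either busts 39 m² or fails to beat 768.

768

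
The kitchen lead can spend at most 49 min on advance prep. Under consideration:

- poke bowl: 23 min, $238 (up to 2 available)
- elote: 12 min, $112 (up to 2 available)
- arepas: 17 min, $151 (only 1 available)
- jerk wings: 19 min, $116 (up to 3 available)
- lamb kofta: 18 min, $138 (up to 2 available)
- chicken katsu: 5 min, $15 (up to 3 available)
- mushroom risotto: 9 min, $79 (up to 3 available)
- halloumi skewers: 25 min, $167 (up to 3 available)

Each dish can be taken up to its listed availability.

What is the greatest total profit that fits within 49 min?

Density check — poke bowl 10.35, elote 9.33, arepas 8.88, mushroom risotto 8.78 are the best per min.
Taking 2×poke bowl: 46 min used, 476 in profit.
Every other selection either busts 49 min or exceeds an availability limit or fails to beat 476.

476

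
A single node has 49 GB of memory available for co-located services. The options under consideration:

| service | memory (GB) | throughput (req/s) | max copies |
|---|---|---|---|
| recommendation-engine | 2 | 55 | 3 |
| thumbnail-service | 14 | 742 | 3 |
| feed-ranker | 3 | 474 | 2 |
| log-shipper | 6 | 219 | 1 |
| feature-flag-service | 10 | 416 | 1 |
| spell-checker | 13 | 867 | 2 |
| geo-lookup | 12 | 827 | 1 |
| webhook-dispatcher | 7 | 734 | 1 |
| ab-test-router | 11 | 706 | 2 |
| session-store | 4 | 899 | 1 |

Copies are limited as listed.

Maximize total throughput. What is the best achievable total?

4534

Filling by ratio: 2×feed-ranker + log-shipper + spell-checker + geo-lookup + webhook-dispatcher + session-store for 4494, with 1 GB left unused.
Replace geo-lookup with spell-checker: the trade gains 40 net, giving 4534 at 49 GB.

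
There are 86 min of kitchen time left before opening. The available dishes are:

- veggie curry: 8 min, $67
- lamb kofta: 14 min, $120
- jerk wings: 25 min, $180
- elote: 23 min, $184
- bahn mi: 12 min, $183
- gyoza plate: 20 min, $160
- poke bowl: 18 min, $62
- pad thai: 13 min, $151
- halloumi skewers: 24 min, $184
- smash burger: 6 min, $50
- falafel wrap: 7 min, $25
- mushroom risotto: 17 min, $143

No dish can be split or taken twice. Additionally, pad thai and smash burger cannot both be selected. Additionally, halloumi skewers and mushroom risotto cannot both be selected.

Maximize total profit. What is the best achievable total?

Density check — bahn mi 15.25, pad thai 11.62, lamb kofta 8.57 are the best per min.
Best packing: veggie curry + lamb kofta + bahn mi + gyoza plate + pad thai + mushroom risotto — 84 min, 824 total.
Every other selection either busts 86 min or breaks a pairing rule or fails to beat 824.

824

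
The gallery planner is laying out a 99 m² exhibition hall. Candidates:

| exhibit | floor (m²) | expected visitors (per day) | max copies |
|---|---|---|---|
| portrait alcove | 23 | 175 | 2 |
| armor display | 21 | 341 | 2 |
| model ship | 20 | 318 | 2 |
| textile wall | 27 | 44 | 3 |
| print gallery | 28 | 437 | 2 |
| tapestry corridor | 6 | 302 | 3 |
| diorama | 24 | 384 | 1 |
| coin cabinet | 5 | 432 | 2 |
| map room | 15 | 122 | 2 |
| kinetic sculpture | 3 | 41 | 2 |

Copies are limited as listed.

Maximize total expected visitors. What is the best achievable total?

By expected visitors per m²: coin cabinet 86.40, tapestry corridor 50.33, armor display 16.24, diorama 16.00 lead.
Greedy by ratio would take 2×armor display + 3×tapestry corridor + diorama + 2×coin cabinet + kinetic sculpture: 97 m² used, total 2877.
Dropping armor display frees 21 m²; slotting in model ship + kinetic sculpture (23 m²) lifts the total to 2895 at 99 m².
Nothing else within 99 m² beats 2895.

2895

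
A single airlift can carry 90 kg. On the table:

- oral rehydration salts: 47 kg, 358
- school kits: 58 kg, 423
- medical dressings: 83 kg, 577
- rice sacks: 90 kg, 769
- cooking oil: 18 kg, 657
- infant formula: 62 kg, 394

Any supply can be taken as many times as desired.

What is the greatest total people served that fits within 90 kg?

3285

The ratio ordering already packs tightly: 5×cooking oil, 90 kg, 3285.
That's the maximum — no swap from here does better than 3285.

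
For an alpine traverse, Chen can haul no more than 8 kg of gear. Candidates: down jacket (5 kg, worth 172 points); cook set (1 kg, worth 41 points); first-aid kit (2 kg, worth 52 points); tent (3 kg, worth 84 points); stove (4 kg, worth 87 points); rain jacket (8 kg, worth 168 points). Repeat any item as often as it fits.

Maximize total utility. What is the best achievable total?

328

Best packing: 8×cook set — 8 kg, 328 total.
That's the maximum — no swap from here does better than 328.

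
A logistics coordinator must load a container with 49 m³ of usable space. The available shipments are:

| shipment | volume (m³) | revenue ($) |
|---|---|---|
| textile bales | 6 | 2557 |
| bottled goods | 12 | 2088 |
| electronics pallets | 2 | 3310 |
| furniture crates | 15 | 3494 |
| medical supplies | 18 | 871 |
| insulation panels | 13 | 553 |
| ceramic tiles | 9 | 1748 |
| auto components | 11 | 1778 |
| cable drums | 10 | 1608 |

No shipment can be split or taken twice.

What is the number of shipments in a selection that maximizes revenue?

Best achievable revenue is 13227.
One optimal bundle: textile bales + bottled goods + electronics pallets + furniture crates + auto components (46 m³).
Any selection reaching 13227 contains exactly 5 shipments.

5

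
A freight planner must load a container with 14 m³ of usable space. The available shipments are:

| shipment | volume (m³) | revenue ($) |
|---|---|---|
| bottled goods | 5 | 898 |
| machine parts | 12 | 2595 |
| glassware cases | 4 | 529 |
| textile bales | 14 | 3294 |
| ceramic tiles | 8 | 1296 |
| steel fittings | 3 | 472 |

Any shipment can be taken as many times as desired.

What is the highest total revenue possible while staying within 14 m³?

3294

The ratio ordering already packs tightly: textile bales, 14 m³, 3294.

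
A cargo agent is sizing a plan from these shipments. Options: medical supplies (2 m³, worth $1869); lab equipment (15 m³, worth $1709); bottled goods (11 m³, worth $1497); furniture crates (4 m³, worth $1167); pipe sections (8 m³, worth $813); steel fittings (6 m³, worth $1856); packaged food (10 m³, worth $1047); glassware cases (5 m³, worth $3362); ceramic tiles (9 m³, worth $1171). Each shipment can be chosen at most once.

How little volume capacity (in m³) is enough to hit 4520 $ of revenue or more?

7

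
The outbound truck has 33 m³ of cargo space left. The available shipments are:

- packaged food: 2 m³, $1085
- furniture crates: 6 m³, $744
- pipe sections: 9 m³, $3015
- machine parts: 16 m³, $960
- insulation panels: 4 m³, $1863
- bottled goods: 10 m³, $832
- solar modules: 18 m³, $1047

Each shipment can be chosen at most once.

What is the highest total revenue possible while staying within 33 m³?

7539

Taking packaged food + furniture crates + pipe sections + insulation panels + bottled goods: 31 m³ used, 7539 in revenue.
Runner-up packaged food + pipe sections + insulation panels + solar modules tops out at 7010.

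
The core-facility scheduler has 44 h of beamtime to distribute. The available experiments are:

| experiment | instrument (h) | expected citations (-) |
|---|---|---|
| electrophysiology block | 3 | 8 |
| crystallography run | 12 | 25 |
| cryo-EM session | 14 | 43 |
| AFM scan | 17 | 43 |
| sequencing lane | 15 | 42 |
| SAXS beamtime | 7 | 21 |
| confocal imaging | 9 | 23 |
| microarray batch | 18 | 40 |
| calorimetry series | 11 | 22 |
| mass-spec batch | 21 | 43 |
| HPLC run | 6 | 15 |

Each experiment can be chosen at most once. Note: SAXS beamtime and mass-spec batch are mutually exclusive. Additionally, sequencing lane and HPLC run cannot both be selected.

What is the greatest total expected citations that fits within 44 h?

122

Greedy by ratio would take electrophysiology block + cryo-EM session + sequencing lane + SAXS beamtime: 39 h used, total 114.
Replace electrophysiology block and sequencing lane with AFM scan + HPLC run: the trade gains 8 net, giving 122 at 44 h.
Runner-up electrophysiology block + crystallography run + cryo-EM session + sequencing lane tops out at 118.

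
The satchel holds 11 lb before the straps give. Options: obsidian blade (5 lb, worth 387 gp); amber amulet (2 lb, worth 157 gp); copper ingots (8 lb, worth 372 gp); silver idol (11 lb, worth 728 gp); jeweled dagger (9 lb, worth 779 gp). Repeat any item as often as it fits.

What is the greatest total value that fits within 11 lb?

936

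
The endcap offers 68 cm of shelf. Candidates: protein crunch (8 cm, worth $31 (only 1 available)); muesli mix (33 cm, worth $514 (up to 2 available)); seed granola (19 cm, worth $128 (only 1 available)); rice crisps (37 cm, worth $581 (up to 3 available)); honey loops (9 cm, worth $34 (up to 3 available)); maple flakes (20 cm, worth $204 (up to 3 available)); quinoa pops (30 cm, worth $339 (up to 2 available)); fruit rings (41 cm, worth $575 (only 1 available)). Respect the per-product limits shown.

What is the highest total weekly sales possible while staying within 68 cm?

1028

Ranking by ratio (weekly sales/cm): rice crisps 15.70, muesli mix 15.58, fruit rings 14.02, quinoa pops 11.30.
A density-first pass picks rice crisps + quinoa pops — 920 at 67 cm.
Dropping rice crisps and quinoa pops frees 67 cm; slotting in 2×muesli mix (66 cm) lifts the total to 1028 at 66 cm.
Nothing else within 68 cm beats 1028.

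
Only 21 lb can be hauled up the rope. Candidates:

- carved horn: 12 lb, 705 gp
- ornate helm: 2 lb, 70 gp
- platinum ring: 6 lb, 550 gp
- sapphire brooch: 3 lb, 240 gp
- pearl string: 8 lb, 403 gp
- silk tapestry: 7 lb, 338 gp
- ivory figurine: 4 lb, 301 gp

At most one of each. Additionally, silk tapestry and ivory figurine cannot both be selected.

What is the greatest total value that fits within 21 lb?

1495

By value per lb: platinum ring 91.67, sapphire brooch 80.00, ivory figurine 75.25, carved horn 58.75 lead.
Greedy by ratio would take platinum ring + sapphire brooch + pearl string + ivory figurine: 21 lb used, total 1494.
Replace pearl string and ivory figurine with carved horn: the trade gains 1 net, giving 1495 at 21 lb.
The closest alternative, platinum ring + sapphire brooch + pearl string + ivory figurine, reaches only 1494.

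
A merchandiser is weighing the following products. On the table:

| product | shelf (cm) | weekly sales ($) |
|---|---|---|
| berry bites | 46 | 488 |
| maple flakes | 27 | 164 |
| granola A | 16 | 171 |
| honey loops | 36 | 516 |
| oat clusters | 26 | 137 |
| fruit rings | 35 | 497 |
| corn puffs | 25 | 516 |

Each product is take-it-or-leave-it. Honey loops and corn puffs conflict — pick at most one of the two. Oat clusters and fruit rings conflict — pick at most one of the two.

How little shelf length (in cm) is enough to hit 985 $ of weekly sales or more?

Look for the lowest-shelf combination reaching 985.
fruit rings + corn puffs: 1013 weekly sales at 60 cm.
Below 60 cm the best achievable stays under 985.

60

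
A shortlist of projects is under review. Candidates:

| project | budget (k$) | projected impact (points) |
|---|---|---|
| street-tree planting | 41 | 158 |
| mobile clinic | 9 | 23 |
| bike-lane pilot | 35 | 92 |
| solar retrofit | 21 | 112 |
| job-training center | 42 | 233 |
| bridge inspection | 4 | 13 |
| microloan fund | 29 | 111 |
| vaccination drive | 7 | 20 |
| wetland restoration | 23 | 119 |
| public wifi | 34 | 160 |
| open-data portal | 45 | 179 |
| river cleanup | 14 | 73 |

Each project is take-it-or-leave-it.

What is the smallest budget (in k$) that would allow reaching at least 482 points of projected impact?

93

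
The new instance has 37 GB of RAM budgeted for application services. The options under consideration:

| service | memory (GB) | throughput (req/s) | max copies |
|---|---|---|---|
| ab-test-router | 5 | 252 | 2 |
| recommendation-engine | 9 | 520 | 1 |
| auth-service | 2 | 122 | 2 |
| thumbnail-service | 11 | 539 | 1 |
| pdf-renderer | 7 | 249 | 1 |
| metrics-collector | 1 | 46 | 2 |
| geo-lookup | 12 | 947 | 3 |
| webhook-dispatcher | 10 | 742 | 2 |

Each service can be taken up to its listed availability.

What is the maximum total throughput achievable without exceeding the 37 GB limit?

By throughput per GB: geo-lookup 78.92, webhook-dispatcher 74.20, auth-service 61.00, recommendation-engine 57.78 lead.
Best packing: metrics-collector + 3×geo-lookup — 37 GB, 2887 total.
That's the maximum — no swap from here does better than 2887.

2887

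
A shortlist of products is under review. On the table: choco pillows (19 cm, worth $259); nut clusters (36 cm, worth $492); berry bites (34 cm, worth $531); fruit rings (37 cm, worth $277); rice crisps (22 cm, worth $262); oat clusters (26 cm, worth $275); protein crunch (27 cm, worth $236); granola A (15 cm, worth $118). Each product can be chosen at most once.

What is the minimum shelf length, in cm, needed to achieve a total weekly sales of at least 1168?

Minimise cm subject to total weekly sales ≥ 1168.
choco pillows + nut clusters + berry bites reaches 1282 using 89 cm.
Below 89 cm the best achievable stays under 1168.

89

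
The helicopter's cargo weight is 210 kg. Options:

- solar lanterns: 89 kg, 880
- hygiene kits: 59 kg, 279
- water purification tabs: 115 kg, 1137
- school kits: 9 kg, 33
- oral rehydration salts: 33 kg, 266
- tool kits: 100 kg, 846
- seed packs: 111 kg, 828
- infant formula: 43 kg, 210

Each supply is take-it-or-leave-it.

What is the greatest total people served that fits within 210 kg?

Ranking by ratio (people served/kg): solar lanterns 9.89, water purification tabs 9.89, tool kits 8.46, oral rehydration salts 8.06.
The ratio ordering already packs tightly: solar lanterns + water purification tabs, 204 kg, 2017.
The spare 6 kg is too small for any remaining supply, and no exchange beats 2017.

2017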